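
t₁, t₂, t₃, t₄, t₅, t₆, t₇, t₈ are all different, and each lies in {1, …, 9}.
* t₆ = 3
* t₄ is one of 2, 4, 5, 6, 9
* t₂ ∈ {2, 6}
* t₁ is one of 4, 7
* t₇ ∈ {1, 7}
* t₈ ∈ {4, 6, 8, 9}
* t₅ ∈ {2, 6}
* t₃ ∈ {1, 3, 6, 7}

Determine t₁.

4

t₆ has just one choice, so t₆ = 3. So t₃ can't be 3.
t₂ and t₅ between them cover only {2, 6} — a naked pair. Remove those values from t₃, t₄, t₈.
The 2 variables t₃ and t₇ are confined to {1, 7}, which locks those values in; drop them from t₁.
So t₁ = 4.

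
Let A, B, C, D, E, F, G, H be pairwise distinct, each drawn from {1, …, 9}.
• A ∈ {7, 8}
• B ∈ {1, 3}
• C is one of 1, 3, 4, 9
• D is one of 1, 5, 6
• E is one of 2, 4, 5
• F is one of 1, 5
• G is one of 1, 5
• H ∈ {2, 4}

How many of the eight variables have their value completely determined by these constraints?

3

The 2 variables F and G are confined to {1, 5}, which locks those values in; drop them from B, C, D, E.
B's domain is down to {3}, so B = 3. Eliminate 3 elsewhere: C.
D must be 6 (only option left).
The 2 variables E and H are confined to {2, 4}, which locks those values in; drop them from C.
C has just one choice, so C = 9.
Determined: B=3, C=9, D=6. The other variables each still have more than one consistent value. That makes 3.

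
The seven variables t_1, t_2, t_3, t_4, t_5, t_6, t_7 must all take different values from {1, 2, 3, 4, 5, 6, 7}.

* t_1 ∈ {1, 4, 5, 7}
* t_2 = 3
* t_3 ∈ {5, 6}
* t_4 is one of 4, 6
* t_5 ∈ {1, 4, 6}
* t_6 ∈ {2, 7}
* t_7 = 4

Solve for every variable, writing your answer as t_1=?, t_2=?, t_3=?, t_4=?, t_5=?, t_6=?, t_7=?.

t_1=7, t_2=3, t_3=5, t_4=6, t_5=1, t_6=2, t_7=4

t_2 must be 3 (only option left).
t_7's domain is down to {4}, so t_7 = 4. Remove 4 from t_1, t_4, t_5.
t_4's domain is down to {6}, so t_4 = 6. Eliminate 6 elsewhere: t_3, t_5.
t_5 has just one choice, so t_5 = 1. Strike 1 from t_1.
That leaves t_3 = 5. Eliminate 5 elsewhere: t_1.
t_1 has just one choice, so t_1 = 7. So t_6 can't be 7.
t_6 must be 2 (only option left).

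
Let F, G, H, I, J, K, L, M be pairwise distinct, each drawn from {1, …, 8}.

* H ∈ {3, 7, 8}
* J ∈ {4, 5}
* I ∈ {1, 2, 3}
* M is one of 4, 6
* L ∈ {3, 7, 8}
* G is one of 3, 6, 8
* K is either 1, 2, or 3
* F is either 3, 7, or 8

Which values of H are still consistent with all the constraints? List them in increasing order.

3, 7, 8

Among the 8 variables, 5 fits only J (and all 8 values in {1, 2, 3, 4, 5, 6, 7, 8} must be used), so J = 5.
The 7 still-open variables together cover exactly {1, 2, 3, 4, 6, 7, 8} — 7 values for 7 variables — and 4 appears only in M's list, so M = 4.
The 6 still-open variables draw from only 6 values {1, 2, 3, 6, 7, 8}, so each is used; only G can be 6, hence G = 6.
F, H, L between them cover only {3, 7, 8} — a naked triple. Remove those values from I, K.
No further eliminations apply; H can still be any of 3, 7, 8.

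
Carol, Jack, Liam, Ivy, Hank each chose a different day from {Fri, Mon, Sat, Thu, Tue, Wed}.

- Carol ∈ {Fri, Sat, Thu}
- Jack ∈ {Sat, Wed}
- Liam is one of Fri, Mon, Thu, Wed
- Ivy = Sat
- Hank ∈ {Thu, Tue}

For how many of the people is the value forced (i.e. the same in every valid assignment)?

2

Ivy must be Sat (only option left). Eliminate Sat elsewhere: Carol, Jack.
Jack must be Wed (only option left). Remove Wed from Liam.
Determined: Jack=Wed, Ivy=Sat. The other people each still have more than one consistent value. That makes 2.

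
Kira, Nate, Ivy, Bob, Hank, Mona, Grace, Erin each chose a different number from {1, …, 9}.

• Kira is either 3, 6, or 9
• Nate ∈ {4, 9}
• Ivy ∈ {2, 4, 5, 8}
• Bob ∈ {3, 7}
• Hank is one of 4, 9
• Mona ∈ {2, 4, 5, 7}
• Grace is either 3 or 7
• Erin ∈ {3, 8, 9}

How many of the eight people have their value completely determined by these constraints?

2

Among the 8 variables, 6 fits only Kira (and all 8 values in {2, 3, 4, 5, 6, 7, 8, 9} must be used), so Kira = 6.
Nate and Hank share exactly the 2 values {4, 9}; by pigeonhole those values go to them, so strike 4, 9 from Ivy, Mona, Erin.
Bob and Grace share exactly the 2 values {3, 7}; by pigeonhole those values go to them, so strike 3, 7 from Mona, Erin.
Erin must be 8 (only option left). Remove 8 from Ivy.
Determined: Kira=6, Erin=8. The other people each still have more than one consistent value. That makes 2.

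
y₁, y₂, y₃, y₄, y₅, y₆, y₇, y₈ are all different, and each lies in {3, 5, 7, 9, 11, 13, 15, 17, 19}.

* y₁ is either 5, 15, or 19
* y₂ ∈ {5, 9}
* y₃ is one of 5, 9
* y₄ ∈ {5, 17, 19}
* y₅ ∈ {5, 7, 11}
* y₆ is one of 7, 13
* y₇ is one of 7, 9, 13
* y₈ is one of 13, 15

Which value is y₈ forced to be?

15

Among the 8 variables, 11 fits only y₅ (and all 8 values in {5, 7, 9, 11, 13, 15, 17, 19} must be used), so y₅ = 11.
The 7 still-open variables together cover exactly {5, 7, 9, 13, 15, 17, 19} — 7 values for 7 variables — and 17 appears only in y₄'s list, so y₄ = 17.
Among the 6 still-open variables, 19 fits only y₁ (and all 6 values in {5, 7, 9, 13, 15, 19} must be used), so y₁ = 19.
The 5 still-open variables together cover exactly {5, 7, 9, 13, 15} — 5 values for 5 variables — and 15 appears only in y₈'s list, so y₈ = 15.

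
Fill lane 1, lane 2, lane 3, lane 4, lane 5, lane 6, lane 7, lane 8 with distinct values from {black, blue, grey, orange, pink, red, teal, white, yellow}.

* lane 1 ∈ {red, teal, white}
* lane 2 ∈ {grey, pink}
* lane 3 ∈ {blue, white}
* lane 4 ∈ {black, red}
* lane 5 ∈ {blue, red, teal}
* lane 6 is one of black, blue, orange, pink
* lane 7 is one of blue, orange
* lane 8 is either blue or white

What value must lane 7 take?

orange

Among the 8 variables, grey fits only lane 2 (and all 8 values in {black, blue, grey, orange, pink, red, teal, white} must be used), so lane 2 = grey.
Among the 7 still-open variables, pink fits only lane 6 (and all 7 values in {black, blue, orange, pink, red, teal, white} must be used), so lane 6 = pink.
The 6 still-open variables draw from only 6 values {black, blue, orange, red, teal, white}, so each is used; only lane 4 can be black, hence lane 4 = black.
The 5 still-open variables draw from only 5 values {blue, orange, red, teal, white}, so each is used; only lane 7 can be orange, hence lane 7 = orange.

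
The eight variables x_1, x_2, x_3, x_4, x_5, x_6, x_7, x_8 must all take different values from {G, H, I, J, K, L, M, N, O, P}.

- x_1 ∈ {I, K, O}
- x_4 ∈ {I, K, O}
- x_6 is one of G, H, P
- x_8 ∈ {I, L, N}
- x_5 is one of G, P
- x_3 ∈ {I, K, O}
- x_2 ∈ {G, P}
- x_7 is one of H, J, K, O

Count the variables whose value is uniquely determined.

The 2 variables x_2 and x_5 are confined to {G, P}, which locks those values in; drop them from x_6.
That leaves x_6 = H. Eliminate H elsewhere: x_7.
x_1, x_3, x_4 between them cover only {I, K, O} — a naked triple. Remove those values from x_7, x_8.
That leaves x_7 = J.
Determined: x_6=H, x_7=J. The other variables each still have more than one consistent value. That makes 2.

2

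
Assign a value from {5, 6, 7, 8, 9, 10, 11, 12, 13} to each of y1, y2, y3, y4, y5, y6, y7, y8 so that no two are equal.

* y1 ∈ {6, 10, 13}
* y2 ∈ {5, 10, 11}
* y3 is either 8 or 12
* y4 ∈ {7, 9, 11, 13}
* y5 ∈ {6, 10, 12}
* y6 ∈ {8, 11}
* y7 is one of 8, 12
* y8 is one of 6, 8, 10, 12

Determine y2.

5

y3 and y7 share exactly the 2 values {8, 12}; by pigeonhole those values go to them, so strike 8, 12 from y5, y6, y8.
That leaves y6 = 11. So y2, y4 can't be 11.
The 2 variables y5 and y8 are confined to {6, 10}, which locks those values in; drop them from y1, y2.
So y2 = 5.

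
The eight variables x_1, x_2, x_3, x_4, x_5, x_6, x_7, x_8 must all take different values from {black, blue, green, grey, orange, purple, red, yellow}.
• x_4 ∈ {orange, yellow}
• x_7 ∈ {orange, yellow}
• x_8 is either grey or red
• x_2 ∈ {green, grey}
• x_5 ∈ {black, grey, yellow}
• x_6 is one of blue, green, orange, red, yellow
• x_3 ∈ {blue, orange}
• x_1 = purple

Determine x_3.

blue

x_1's domain is down to {purple}, so x_1 = purple.
Among the 7 still-open variables, black fits only x_5 (and all 7 values in {black, blue, green, grey, orange, red, yellow} must be used), so x_5 = black.
The 2 variables x_4 and x_7 are confined to {orange, yellow}, which locks those values in; drop them from x_3, x_6.
So x_3 = blue.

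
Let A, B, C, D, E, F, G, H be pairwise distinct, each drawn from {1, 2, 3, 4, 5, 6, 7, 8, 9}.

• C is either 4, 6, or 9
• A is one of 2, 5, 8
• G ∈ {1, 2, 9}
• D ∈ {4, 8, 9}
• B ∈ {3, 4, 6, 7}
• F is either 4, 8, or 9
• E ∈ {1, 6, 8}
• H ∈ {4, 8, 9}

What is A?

5

D, F, H share exactly the 3 values {4, 8, 9}; by pigeonhole those values go to them, so strike 4, 8, 9 from A, B, C, E, G.
C has just one choice, so C = 6. Remove 6 from B, E.
E's domain is down to {1}, so E = 1. Remove 1 from G.
That leaves G = 2. So A can't be 2.
So A = 5.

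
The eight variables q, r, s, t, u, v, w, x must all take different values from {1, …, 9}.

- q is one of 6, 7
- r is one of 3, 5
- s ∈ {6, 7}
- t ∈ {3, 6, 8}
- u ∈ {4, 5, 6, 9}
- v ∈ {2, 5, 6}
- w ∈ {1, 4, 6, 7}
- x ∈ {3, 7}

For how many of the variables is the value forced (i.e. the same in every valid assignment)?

4

q and s share exactly the 2 values {6, 7}; by pigeonhole those values go to them, so strike 6, 7 from t, u, v, w, x.
x has just one choice, so x = 3. Strike 3 from r, t.
r has just one choice, so r = 5. Strike 5 from u, v.
That leaves t = 8.
v's domain is down to {2}, so v = 2.
Determined: r=5, t=8, v=2, x=3. The other variables each still have more than one consistent value. That makes 4.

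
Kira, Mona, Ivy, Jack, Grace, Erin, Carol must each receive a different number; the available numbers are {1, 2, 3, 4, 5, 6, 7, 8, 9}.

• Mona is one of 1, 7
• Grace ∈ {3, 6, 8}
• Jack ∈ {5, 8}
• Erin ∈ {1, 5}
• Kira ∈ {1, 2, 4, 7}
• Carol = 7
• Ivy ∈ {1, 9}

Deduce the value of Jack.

Carol's domain is down to {7}, so Carol = 7. Eliminate 7 elsewhere: Kira, Mona.
Mona has just one choice, so Mona = 1. Strike 1 from Kira, Ivy, Erin.
Ivy has just one choice, so Ivy = 9.
Erin has just one choice, so Erin = 5. Eliminate 5 elsewhere: Jack.
So Jack = 8.

8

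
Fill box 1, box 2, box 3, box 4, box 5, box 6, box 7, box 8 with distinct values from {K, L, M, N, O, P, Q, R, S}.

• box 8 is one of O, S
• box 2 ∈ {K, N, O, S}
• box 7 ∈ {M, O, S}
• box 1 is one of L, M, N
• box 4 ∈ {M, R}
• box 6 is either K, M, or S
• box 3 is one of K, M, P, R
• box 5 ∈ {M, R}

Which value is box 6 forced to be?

The 8 variables together cover exactly {K, L, M, N, O, P, R, S} — 8 values for 8 variables — and L appears only in box 1's list, so box 1 = L.
The 7 still-open variables together cover exactly {K, M, N, O, P, R, S} — 7 values for 7 variables — and N appears only in box 2's list, so box 2 = N.
The 6 still-open variables together cover exactly {K, M, O, P, R, S} — 6 values for 6 variables — and P appears only in box 3's list, so box 3 = P.
The 5 still-open variables together cover exactly {K, M, O, R, S} — 5 values for 5 variables — and K appears only in box 6's list, so box 6 = K.

K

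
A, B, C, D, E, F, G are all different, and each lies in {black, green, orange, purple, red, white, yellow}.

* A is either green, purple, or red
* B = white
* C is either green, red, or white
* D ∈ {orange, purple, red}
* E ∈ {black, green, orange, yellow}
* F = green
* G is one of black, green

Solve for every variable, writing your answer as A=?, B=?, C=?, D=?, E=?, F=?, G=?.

B must be white (only option left). Strike white from C.
F has just one choice, so F = green. Eliminate green elsewhere: A, C, E, G.
That leaves G = black. Remove black from E.
That leaves C = red. Remove red from A, D.
A must be purple (only option left). Eliminate purple elsewhere: D.
D's domain is down to {orange}, so D = orange. So E can't be orange.
That leaves E = yellow.

A=purple, B=white, C=red, D=orange, E=yellow, F=green, G=black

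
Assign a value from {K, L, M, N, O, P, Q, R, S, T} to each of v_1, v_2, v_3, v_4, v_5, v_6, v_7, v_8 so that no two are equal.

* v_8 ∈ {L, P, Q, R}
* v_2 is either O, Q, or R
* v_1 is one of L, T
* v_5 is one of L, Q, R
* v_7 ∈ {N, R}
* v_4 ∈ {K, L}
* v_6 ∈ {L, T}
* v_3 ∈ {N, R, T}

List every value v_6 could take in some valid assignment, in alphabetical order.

L, T

The 8 variables draw from only 8 values {K, L, N, O, P, Q, R, T}, so each is used; only v_4 can be K, hence v_4 = K.
Among the 7 still-open variables, O fits only v_2 (and all 7 values in {L, N, O, P, Q, R, T} must be used), so v_2 = O.
The 6 still-open variables together cover exactly {L, N, P, Q, R, T} — 6 values for 6 variables — and P appears only in v_8's list, so v_8 = P.
The 5 still-open variables together cover exactly {L, N, Q, R, T} — 5 values for 5 variables — and Q appears only in v_5's list, so v_5 = Q.
v_1 and v_6 between them cover only {L, T} — a naked pair. Remove those values from v_3.
No further eliminations apply; v_6 can still be any of L, T.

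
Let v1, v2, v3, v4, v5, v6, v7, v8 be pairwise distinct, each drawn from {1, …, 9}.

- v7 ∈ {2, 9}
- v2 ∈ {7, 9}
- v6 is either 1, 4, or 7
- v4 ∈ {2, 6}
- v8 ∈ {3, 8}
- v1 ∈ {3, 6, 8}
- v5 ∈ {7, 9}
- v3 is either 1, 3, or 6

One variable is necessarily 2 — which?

The 8 variables together cover exactly {1, 2, 3, 4, 6, 7, 8, 9} — 8 values for 8 variables — and 4 appears only in v6's list, so v6 = 4.
The 7 still-open variables together cover exactly {1, 2, 3, 6, 7, 8, 9} — 7 values for 7 variables — and 1 appears only in v3's list, so v3 = 1.
The 2 variables v2 and v5 are confined to {7, 9}, which locks those values in; drop them from v7.
So 2 goes to v7.

v7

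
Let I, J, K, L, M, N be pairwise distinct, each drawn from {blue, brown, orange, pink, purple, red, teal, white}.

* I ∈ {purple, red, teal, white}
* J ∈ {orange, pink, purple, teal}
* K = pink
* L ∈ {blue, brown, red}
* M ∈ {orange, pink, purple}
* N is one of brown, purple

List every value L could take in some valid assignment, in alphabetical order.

K must be pink (only option left). Remove pink from J, M.
No further eliminations apply; L can still be any of blue, brown, red.

blue, brown, red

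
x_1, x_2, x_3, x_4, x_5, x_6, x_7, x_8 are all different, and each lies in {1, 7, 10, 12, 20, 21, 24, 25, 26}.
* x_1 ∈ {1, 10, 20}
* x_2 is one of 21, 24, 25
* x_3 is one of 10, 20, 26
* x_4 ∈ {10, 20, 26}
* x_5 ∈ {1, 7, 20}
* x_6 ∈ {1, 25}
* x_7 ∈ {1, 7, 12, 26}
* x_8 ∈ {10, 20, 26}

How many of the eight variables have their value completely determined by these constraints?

4

x_3, x_4, x_8 share exactly the 3 values {10, 20, 26}; by pigeonhole those values go to them, so strike 10, 20, 26 from x_1, x_5, x_7.
That leaves x_1 = 1. Eliminate 1 elsewhere: x_5, x_6, x_7.
x_5's domain is down to {7}, so x_5 = 7. So x_7 can't be 7.
x_6 must be 25 (only option left). Remove 25 from x_2.
That leaves x_7 = 12.
Determined: x_1=1, x_5=7, x_6=25, x_7=12. The other variables each still have more than one consistent value. That makes 4.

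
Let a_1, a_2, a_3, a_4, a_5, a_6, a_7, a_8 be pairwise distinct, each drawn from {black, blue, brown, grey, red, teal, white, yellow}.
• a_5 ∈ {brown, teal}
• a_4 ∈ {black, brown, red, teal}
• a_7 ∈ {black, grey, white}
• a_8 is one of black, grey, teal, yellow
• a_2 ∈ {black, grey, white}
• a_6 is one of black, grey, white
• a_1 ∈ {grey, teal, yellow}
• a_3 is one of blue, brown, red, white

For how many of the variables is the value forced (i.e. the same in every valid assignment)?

3

The 8 variables draw from only 8 values {black, blue, brown, grey, red, teal, white, yellow}, so each is used; only a_3 can be blue, hence a_3 = blue.
The 7 still-open variables draw from only 7 values {black, brown, grey, red, teal, white, yellow}, so each is used; only a_4 can be red, hence a_4 = red.
The 6 still-open variables draw from only 6 values {black, brown, grey, teal, white, yellow}, so each is used; only a_5 can be brown, hence a_5 = brown.
a_2, a_6, a_7 between them cover only {black, grey, white} — a naked triple. Remove those values from a_1, a_8.
Determined: a_3=blue, a_4=red, a_5=brown. The other variables each still have more than one consistent value. That makes 3.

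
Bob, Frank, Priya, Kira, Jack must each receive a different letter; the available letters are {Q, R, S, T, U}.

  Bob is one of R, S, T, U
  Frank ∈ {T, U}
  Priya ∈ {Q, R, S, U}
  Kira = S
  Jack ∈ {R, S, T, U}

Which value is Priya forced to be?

Q

Kira must be S (only option left). Eliminate S elsewhere: Bob, Priya, Jack.
Among the 4 still-open variables, Q fits only Priya (and all 4 values in {Q, R, T, U} must be used), so Priya = Q.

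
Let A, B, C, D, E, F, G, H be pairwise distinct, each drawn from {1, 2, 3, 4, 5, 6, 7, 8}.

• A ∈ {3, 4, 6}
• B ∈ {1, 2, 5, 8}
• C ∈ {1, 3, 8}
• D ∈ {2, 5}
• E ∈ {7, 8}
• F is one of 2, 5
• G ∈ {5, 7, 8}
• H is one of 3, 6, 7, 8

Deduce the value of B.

1

The 8 variables together cover exactly {1, 2, 3, 4, 5, 6, 7, 8} — 8 values for 8 variables — and 4 appears only in A's list, so A = 4.
The 7 still-open variables together cover exactly {1, 2, 3, 5, 6, 7, 8} — 7 values for 7 variables — and 6 appears only in H's list, so H = 6.
The 6 still-open variables together cover exactly {1, 2, 3, 5, 7, 8} — 6 values for 6 variables — and 3 appears only in C's list, so C = 3.
Among the 5 still-open variables, 1 fits only B (and all 5 values in {1, 2, 5, 7, 8} must be used), so B = 1.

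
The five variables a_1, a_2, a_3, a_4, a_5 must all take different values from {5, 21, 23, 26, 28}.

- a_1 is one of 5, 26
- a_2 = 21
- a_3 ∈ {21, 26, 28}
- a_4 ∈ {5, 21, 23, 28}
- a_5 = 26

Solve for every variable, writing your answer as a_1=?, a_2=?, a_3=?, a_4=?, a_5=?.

a_2's domain is down to {21}, so a_2 = 21. Eliminate 21 elsewhere: a_3, a_4.
a_5 must be 26 (only option left). Eliminate 26 elsewhere: a_1, a_3.
a_1's domain is down to {5}, so a_1 = 5. Remove 5 from a_4.
That leaves a_3 = 28. Strike 28 from a_4.
a_4's domain is down to {23}, so a_4 = 23.

a_1=5, a_2=21, a_3=28, a_4=23, a_5=26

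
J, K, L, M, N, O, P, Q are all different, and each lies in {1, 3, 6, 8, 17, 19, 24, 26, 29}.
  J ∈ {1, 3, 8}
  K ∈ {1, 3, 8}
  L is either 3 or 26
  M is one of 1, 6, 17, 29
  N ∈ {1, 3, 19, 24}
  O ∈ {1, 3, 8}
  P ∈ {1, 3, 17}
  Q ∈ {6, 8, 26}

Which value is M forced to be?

29

J, K, O share exactly the 3 values {1, 3, 8}; by pigeonhole those values go to them, so strike 1, 3, 8 from L, M, N, P, Q.
That leaves L = 26. Strike 26 from Q.
P has just one choice, so P = 17. Remove 17 from M.
That leaves Q = 6. Eliminate 6 elsewhere: M.
So M = 29.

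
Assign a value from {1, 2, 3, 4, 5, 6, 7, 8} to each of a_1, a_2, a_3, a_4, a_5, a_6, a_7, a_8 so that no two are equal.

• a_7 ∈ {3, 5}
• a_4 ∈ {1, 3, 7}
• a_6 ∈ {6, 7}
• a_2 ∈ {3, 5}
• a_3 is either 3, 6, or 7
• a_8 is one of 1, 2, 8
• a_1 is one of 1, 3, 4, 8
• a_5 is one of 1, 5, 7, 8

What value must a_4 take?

The 8 variables draw from only 8 values {1, 2, 3, 4, 5, 6, 7, 8}, so each is used; only a_8 can be 2, hence a_8 = 2.
The 7 still-open variables draw from only 7 values {1, 3, 4, 5, 6, 7, 8}, so each is used; only a_1 can be 4, hence a_1 = 4.
The 6 still-open variables draw from only 6 values {1, 3, 5, 6, 7, 8}, so each is used; only a_5 can be 8, hence a_5 = 8.
Among the 5 still-open variables, 1 fits only a_4 (and all 5 values in {1, 3, 5, 6, 7} must be used), so a_4 = 1.

1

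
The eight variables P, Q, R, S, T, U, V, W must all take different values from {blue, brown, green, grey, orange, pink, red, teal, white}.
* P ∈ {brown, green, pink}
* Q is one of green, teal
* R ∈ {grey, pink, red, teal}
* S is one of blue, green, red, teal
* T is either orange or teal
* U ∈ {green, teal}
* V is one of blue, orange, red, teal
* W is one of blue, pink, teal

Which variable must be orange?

T

Among the 8 variables, brown fits only P (and all 8 values in {blue, brown, green, grey, orange, pink, red, teal} must be used), so P = brown.
Among the 7 still-open variables, grey fits only R (and all 7 values in {blue, green, grey, orange, pink, red, teal} must be used), so R = grey.
Among the 6 still-open variables, pink fits only W (and all 6 values in {blue, green, orange, pink, red, teal} must be used), so W = pink.
Q and U share exactly the 2 values {green, teal}; by pigeonhole those values go to them, so strike green, teal from S, T, V.
So orange goes to T.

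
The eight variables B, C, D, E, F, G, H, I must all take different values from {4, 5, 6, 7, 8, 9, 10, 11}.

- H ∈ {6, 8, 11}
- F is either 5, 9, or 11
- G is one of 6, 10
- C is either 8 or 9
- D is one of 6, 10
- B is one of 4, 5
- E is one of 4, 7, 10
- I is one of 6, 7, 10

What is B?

D and G between them cover only {6, 10} — a naked pair. Remove those values from E, H, I.
I must be 7 (only option left). So E can't be 7.
E's domain is down to {4}, so E = 4. Remove 4 from B.
So B = 5.

5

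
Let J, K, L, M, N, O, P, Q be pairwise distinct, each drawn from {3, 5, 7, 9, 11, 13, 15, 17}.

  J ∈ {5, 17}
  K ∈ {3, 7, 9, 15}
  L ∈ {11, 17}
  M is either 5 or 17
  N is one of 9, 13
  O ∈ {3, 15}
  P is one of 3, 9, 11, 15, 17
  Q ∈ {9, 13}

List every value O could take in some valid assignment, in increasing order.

The 8 variables together cover exactly {3, 5, 7, 9, 11, 13, 15, 17} — 8 values for 8 variables — and 7 appears only in K's list, so K = 7.
J and M share exactly the 2 values {5, 17}; by pigeonhole those values go to them, so strike 5, 17 from L, P.
L has just one choice, so L = 11. Eliminate 11 elsewhere: P.
N and Q share exactly the 2 values {9, 13}; by pigeonhole those values go to them, so strike 9, 13 from P.
No further eliminations apply; O can still be any of 3, 15.

3, 15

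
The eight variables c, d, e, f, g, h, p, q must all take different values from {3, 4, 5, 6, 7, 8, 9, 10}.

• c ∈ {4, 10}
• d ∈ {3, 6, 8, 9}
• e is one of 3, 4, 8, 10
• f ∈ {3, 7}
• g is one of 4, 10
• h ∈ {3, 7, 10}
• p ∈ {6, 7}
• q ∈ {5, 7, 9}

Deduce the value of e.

The 8 variables together cover exactly {3, 4, 5, 6, 7, 8, 9, 10} — 8 values for 8 variables — and 5 appears only in q's list, so q = 5.
The 7 still-open variables draw from only 7 values {3, 4, 6, 7, 8, 9, 10}, so each is used; only d can be 9, hence d = 9.
The 6 still-open variables draw from only 6 values {3, 4, 6, 7, 8, 10}, so each is used; only p can be 6, hence p = 6.
Among the 5 still-open variables, 8 fits only e (and all 5 values in {3, 4, 7, 8, 10} must be used), so e = 8.

8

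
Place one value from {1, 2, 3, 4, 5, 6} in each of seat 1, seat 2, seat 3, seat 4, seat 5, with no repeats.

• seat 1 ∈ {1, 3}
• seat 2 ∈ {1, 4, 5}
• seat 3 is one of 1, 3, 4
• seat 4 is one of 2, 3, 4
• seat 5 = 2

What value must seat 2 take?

5

seat 5 must be 2 (only option left). Eliminate 2 elsewhere: seat 4.
The 4 still-open variables together cover exactly {1, 3, 4, 5} — 4 values for 4 variables — and 5 appears only in seat 2's list, so seat 2 = 5.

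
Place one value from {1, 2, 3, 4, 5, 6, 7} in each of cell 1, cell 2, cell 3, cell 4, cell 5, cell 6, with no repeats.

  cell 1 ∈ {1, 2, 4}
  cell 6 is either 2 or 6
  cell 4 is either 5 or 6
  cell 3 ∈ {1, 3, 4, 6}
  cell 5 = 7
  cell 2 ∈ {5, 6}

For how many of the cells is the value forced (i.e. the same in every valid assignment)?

2

cell 5 must be 7 (only option left).
cell 2 and cell 4 share exactly the 2 values {5, 6}; by pigeonhole those values go to them, so strike 5, 6 from cell 3, cell 6.
That leaves cell 6 = 2. Strike 2 from cell 1.
Determined: cell 5=7, cell 6=2. The other cells each still have more than one consistent value. That makes 2.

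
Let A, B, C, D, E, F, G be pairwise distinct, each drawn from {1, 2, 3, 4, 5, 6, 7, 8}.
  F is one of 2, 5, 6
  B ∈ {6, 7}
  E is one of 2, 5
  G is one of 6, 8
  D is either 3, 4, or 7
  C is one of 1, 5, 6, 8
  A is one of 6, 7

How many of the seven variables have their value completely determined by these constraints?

A and B share exactly the 2 values {6, 7}; by pigeonhole those values go to them, so strike 6, 7 from C, D, F, G.
G's domain is down to {8}, so G = 8. Eliminate 8 elsewhere: C.
The 2 variables E and F are confined to {2, 5}, which locks those values in; drop them from C.
C's domain is down to {1}, so C = 1.
Determined: C=1, G=8. The other variables each still have more than one consistent value. That makes 2.

2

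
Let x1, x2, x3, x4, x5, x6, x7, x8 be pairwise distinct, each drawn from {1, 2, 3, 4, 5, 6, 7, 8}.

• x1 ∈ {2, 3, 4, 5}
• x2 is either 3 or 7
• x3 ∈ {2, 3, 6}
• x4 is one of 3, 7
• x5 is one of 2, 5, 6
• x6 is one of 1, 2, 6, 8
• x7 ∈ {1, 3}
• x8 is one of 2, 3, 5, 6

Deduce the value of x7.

The 8 variables together cover exactly {1, 2, 3, 4, 5, 6, 7, 8} — 8 values for 8 variables — and 4 appears only in x1's list, so x1 = 4.
The 7 still-open variables together cover exactly {1, 2, 3, 5, 6, 7, 8} — 7 values for 7 variables — and 8 appears only in x6's list, so x6 = 8.
The 6 still-open variables draw from only 6 values {1, 2, 3, 5, 6, 7}, so each is used; only x7 can be 1, hence x7 = 1.

1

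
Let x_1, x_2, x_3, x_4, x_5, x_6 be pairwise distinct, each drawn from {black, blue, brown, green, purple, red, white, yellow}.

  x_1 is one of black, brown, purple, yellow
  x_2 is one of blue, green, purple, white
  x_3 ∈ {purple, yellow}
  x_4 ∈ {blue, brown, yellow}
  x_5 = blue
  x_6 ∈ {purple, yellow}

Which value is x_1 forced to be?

black

x_5 has just one choice, so x_5 = blue. So x_2, x_4 can't be blue.
x_3 and x_6 share exactly the 2 values {purple, yellow}; by pigeonhole those values go to them, so strike purple, yellow from x_1, x_2, x_4.
x_4 must be brown (only option left). Strike brown from x_1.
So x_1 = black.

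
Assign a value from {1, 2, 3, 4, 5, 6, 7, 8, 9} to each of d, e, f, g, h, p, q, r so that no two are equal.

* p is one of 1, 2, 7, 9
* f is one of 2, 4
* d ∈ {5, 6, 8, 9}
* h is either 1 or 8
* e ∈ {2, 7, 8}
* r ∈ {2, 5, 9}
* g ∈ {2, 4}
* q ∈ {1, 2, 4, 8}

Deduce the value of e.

The 8 variables draw from only 8 values {1, 2, 4, 5, 6, 7, 8, 9}, so each is used; only d can be 6, hence d = 6.
The 7 still-open variables together cover exactly {1, 2, 4, 5, 7, 8, 9} — 7 values for 7 variables — and 5 appears only in r's list, so r = 5.
The 6 still-open variables draw from only 6 values {1, 2, 4, 7, 8, 9}, so each is used; only p can be 9, hence p = 9.
The 5 still-open variables together cover exactly {1, 2, 4, 7, 8} — 5 values for 5 variables — and 7 appears only in e's list, so e = 7.

7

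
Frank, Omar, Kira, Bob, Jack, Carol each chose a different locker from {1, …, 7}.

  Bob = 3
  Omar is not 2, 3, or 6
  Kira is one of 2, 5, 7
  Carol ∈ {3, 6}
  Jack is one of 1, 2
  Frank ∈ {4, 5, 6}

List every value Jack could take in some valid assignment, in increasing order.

Bob has just one choice, so Bob = 3. Eliminate 3 elsewhere: Carol.
That leaves Carol = 6. So Frank can't be 6.
No further eliminations apply; Jack can still be any of 1, 2.

1, 2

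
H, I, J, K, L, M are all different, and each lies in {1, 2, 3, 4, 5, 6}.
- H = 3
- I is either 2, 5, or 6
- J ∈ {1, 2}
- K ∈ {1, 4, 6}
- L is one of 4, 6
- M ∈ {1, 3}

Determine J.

2

H must be 3 (only option left). Strike 3 from M.
M's domain is down to {1}, so M = 1. Remove 1 from J, K.
So J = 2.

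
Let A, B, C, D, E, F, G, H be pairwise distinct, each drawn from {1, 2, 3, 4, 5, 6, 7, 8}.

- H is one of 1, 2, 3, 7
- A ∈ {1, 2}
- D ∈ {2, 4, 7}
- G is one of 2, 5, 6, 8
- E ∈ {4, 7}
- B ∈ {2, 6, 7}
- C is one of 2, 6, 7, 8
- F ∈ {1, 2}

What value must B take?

6

The 8 variables draw from only 8 values {1, 2, 3, 4, 5, 6, 7, 8}, so each is used; only H can be 3, hence H = 3.
Among the 7 still-open variables, 5 fits only G (and all 7 values in {1, 2, 4, 5, 6, 7, 8} must be used), so G = 5.
Among the 6 still-open variables, 8 fits only C (and all 6 values in {1, 2, 4, 6, 7, 8} must be used), so C = 8.
Among the 5 still-open variables, 6 fits only B (and all 5 values in {1, 2, 4, 6, 7} must be used), so B = 6.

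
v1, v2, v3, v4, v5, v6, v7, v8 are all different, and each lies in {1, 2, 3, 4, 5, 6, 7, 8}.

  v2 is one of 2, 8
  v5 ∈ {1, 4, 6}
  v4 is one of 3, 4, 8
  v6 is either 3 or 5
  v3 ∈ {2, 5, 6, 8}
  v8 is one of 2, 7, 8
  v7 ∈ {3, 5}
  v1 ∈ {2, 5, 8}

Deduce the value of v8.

The 8 variables draw from only 8 values {1, 2, 3, 4, 5, 6, 7, 8}, so each is used; only v5 can be 1, hence v5 = 1.
The 7 still-open variables draw from only 7 values {2, 3, 4, 5, 6, 7, 8}, so each is used; only v4 can be 4, hence v4 = 4.
The 6 still-open variables together cover exactly {2, 3, 5, 6, 7, 8} — 6 values for 6 variables — and 6 appears only in v3's list, so v3 = 6.
The 5 still-open variables draw from only 5 values {2, 3, 5, 7, 8}, so each is used; only v8 can be 7, hence v8 = 7.

7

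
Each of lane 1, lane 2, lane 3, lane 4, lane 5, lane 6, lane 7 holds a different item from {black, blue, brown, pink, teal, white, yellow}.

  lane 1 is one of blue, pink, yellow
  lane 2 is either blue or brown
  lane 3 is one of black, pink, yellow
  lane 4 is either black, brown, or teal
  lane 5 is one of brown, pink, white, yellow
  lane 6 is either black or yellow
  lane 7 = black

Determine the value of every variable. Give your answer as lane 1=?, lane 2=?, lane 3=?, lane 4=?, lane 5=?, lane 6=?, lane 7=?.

lane 7's domain is down to {black}, so lane 7 = black. So lane 3, lane 4, lane 6 can't be black.
lane 6 must be yellow (only option left). So lane 1, lane 3, lane 5 can't be yellow.
lane 3's domain is down to {pink}, so lane 3 = pink. Remove pink from lane 1, lane 5.
lane 1's domain is down to {blue}, so lane 1 = blue. Remove blue from lane 2.
lane 2 has just one choice, so lane 2 = brown. Eliminate brown elsewhere: lane 4, lane 5.
lane 4's domain is down to {teal}, so lane 4 = teal.
lane 5 has just one choice, so lane 5 = white.

lane 1=blue, lane 2=brown, lane 3=pink, lane 4=teal, lane 5=white, lane 6=yellow, lane 7=black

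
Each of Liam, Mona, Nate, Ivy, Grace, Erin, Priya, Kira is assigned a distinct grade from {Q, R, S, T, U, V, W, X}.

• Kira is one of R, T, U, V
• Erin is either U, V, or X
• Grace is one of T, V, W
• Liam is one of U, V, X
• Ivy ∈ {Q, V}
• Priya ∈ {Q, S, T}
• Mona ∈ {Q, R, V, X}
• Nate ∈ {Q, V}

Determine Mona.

R

The 8 variables together cover exactly {Q, R, S, T, U, V, W, X} — 8 values for 8 variables — and S appears only in Priya's list, so Priya = S.
Among the 7 still-open variables, W fits only Grace (and all 7 values in {Q, R, T, U, V, W, X} must be used), so Grace = W.
The 6 still-open variables together cover exactly {Q, R, T, U, V, X} — 6 values for 6 variables — and T appears only in Kira's list, so Kira = T.
The 5 still-open variables draw from only 5 values {Q, R, U, V, X}, so each is used; only Mona can be R, hence Mona = R.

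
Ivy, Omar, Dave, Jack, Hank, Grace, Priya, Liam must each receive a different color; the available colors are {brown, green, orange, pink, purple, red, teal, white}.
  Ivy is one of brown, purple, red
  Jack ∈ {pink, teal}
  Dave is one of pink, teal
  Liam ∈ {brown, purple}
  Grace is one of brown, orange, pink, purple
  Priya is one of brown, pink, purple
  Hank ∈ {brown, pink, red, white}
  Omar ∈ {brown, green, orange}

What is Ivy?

The 8 variables together cover exactly {brown, green, orange, pink, purple, red, teal, white} — 8 values for 8 variables — and green appears only in Omar's list, so Omar = green.
The 7 still-open variables draw from only 7 values {brown, orange, pink, purple, red, teal, white}, so each is used; only Grace can be orange, hence Grace = orange.
The 6 still-open variables together cover exactly {brown, pink, purple, red, teal, white} — 6 values for 6 variables — and white appears only in Hank's list, so Hank = white.
Among the 5 still-open variables, red fits only Ivy (and all 5 values in {brown, pink, purple, red, teal} must be used), so Ivy = red.

red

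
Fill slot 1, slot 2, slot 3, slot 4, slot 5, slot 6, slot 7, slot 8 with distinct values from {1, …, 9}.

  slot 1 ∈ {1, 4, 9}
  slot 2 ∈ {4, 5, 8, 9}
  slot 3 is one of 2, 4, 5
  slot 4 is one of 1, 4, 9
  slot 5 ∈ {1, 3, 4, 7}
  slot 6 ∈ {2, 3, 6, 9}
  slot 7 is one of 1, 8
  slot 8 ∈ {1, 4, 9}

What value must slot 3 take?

2

slot 1, slot 4, slot 8 between them cover only {1, 4, 9} — a naked triple. Remove those values from slot 2, slot 3, slot 5, slot 6, slot 7.
slot 7's domain is down to {8}, so slot 7 = 8. Eliminate 8 elsewhere: slot 2.
slot 2 must be 5 (only option left). Strike 5 from slot 3.
So slot 3 = 2.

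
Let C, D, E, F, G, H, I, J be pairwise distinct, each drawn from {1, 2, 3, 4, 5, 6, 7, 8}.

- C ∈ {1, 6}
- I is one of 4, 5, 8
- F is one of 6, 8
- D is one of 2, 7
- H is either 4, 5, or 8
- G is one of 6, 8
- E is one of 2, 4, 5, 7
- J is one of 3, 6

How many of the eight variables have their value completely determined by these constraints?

2

The 8 variables draw from only 8 values {1, 2, 3, 4, 5, 6, 7, 8}, so each is used; only C can be 1, hence C = 1.
The 7 still-open variables together cover exactly {2, 3, 4, 5, 6, 7, 8} — 7 values for 7 variables — and 3 appears only in J's list, so J = 3.
F and G share exactly the 2 values {6, 8}; by pigeonhole those values go to them, so strike 6, 8 from H, I.
H and I between them cover only {4, 5} — a naked pair. Remove those values from E.
Determined: C=1, J=3. The other variables each still have more than one consistent value. That makes 2.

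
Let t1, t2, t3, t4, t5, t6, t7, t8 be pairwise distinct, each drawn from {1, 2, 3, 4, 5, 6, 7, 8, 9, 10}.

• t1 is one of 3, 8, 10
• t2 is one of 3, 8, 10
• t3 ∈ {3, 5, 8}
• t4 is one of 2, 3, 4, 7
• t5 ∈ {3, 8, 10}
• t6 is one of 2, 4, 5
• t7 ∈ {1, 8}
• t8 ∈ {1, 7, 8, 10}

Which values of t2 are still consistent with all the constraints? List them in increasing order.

The 3 variables t1, t2, t5 are confined to {3, 8, 10}, which locks those values in; drop them from t3, t4, t7, t8.
t3's domain is down to {5}, so t3 = 5. Remove 5 from t6.
t7's domain is down to {1}, so t7 = 1. So t8 can't be 1.
t8 has just one choice, so t8 = 7. Eliminate 7 elsewhere: t4.
No further eliminations apply; t2 can still be any of 3, 8, 10.

3, 8, 10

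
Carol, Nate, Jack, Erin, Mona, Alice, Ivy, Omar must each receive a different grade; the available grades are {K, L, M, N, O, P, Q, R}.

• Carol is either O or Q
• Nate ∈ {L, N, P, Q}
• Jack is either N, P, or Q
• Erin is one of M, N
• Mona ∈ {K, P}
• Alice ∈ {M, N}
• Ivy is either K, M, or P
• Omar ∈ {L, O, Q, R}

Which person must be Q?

Jack

The 8 variables draw from only 8 values {K, L, M, N, O, P, Q, R}, so each is used; only Omar can be R, hence Omar = R.
Among the 7 still-open variables, L fits only Nate (and all 7 values in {K, L, M, N, O, P, Q} must be used), so Nate = L.
The 6 still-open variables draw from only 6 values {K, M, N, O, P, Q}, so each is used; only Carol can be O, hence Carol = O.
Among the 5 still-open variables, Q fits only Jack (and all 5 values in {K, M, N, P, Q} must be used), so Jack = Q.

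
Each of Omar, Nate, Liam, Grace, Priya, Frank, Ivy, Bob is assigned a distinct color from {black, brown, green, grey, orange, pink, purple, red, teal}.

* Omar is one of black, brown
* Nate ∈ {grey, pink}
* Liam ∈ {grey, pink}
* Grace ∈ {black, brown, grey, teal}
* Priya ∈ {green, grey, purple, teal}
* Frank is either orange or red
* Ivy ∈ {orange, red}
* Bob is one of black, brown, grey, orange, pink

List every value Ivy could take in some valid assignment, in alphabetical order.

Nate and Liam share exactly the 2 values {grey, pink}; by pigeonhole those values go to them, so strike grey, pink from Grace, Priya, Bob.
The 2 variables Frank and Ivy are confined to {orange, red}, which locks those values in; drop them from Bob.
Omar and Bob share exactly the 2 values {black, brown}; by pigeonhole those values go to them, so strike black, brown from Grace.
Grace has just one choice, so Grace = teal. Strike teal from Priya.
No further eliminations apply; Ivy can still be any of orange, red.

orange, red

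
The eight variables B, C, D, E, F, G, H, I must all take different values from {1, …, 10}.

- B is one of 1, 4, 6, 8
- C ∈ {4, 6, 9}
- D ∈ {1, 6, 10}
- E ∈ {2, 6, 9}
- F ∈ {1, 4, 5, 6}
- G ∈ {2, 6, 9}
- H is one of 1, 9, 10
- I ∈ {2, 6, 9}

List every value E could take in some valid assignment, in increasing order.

2, 6, 9

Among the 8 variables, 5 fits only F (and all 8 values in {1, 2, 4, 5, 6, 8, 9, 10} must be used), so F = 5.
The 7 still-open variables draw from only 7 values {1, 2, 4, 6, 8, 9, 10}, so each is used; only B can be 8, hence B = 8.
The 6 still-open variables draw from only 6 values {1, 2, 4, 6, 9, 10}, so each is used; only C can be 4, hence C = 4.
E, G, I between them cover only {2, 6, 9} — a naked triple. Remove those values from D, H.
No further eliminations apply; E can still be any of 2, 6, 9.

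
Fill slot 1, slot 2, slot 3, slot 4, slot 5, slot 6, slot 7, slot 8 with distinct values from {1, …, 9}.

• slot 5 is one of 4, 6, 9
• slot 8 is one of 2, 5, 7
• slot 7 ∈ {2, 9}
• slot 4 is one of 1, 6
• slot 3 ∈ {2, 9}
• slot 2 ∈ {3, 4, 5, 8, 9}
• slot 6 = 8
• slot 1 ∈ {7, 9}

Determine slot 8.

5

slot 6 must be 8 (only option left). Strike 8 from slot 2.
slot 3 and slot 7 between them cover only {2, 9} — a naked pair. Remove those values from slot 1, slot 2, slot 5, slot 8.
slot 1 has just one choice, so slot 1 = 7. Remove 7 from slot 8.
So slot 8 = 5.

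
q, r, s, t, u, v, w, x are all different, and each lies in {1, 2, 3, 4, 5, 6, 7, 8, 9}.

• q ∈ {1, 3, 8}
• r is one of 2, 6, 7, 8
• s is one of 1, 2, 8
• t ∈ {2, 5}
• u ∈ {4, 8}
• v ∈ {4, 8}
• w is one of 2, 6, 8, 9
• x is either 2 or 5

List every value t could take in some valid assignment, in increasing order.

The 2 variables t and x are confined to {2, 5}, which locks those values in; drop them from r, s, w.
u and v between them cover only {4, 8} — a naked pair. Remove those values from q, r, s, w.
s's domain is down to {1}, so s = 1. Strike 1 from q.
q's domain is down to {3}, so q = 3.
No further eliminations apply; t can still be any of 2, 5.

2, 5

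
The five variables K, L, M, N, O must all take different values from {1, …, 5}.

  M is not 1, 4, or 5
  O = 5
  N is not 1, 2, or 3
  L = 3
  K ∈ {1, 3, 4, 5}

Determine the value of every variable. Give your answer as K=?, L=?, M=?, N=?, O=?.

L must be 3 (only option left). Eliminate 3 elsewhere: K, M.
M must be 2 (only option left).
O has just one choice, so O = 5. So K, N can't be 5.
N's domain is down to {4}, so N = 4. So K can't be 4.
K must be 1 (only option left).

K=1, L=3, M=2, N=4, O=5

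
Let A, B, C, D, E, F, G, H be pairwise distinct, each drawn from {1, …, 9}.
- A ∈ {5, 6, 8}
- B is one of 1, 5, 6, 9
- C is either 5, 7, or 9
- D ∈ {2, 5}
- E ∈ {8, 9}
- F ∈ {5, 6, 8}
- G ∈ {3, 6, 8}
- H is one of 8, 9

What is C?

The 8 variables together cover exactly {1, 2, 3, 5, 6, 7, 8, 9} — 8 values for 8 variables — and 1 appears only in B's list, so B = 1.
Among the 7 still-open variables, 2 fits only D (and all 7 values in {2, 3, 5, 6, 7, 8, 9} must be used), so D = 2.
Among the 6 still-open variables, 3 fits only G (and all 6 values in {3, 5, 6, 7, 8, 9} must be used), so G = 3.
Among the 5 still-open variables, 7 fits only C (and all 5 values in {5, 6, 7, 8, 9} must be used), so C = 7.

7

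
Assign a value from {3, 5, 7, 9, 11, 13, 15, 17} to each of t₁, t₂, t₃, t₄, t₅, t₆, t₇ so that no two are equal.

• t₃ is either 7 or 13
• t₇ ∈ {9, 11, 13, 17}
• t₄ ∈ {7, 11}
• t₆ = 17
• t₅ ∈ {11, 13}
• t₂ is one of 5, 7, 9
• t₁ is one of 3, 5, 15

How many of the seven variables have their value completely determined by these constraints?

t₆ must be 17 (only option left). So t₇ can't be 17.
The 3 variables t₃, t₄, t₅ are confined to {7, 11, 13}, which locks those values in; drop them from t₂, t₇.
t₇ must be 9 (only option left). Remove 9 from t₂.
t₂ has just one choice, so t₂ = 5. So t₁ can't be 5.
Determined: t₂=5, t₆=17, t₇=9. The other variables each still have more than one consistent value. That makes 3.

3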